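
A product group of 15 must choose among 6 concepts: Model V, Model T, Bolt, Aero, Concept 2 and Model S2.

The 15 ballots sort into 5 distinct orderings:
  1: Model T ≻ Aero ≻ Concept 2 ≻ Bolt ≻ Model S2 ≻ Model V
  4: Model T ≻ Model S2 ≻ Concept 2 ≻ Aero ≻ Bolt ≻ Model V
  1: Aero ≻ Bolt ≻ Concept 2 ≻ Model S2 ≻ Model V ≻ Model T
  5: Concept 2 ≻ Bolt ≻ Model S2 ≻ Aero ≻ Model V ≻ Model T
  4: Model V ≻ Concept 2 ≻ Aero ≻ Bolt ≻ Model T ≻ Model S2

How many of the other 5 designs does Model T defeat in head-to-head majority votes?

1

Model T against each rival (15 engineers):
Model T–Model V: Model V 10–5.
Model T vs Bolt: Bolt, 10–5.
Model T vs Aero: 1+4 = 5 for Model T, 10 for Aero — Aero by 10–5.
Model T vs Concept 2: 5 to 10, Concept 2.
Model T vs Model S2: 1+4+4 = 9 for Model T, 6 for Model S2 — Model T by 9–6.
Model T beats Model S2; loses to Model V, Bolt, Aero, Concept 2 — 1 pairwise win.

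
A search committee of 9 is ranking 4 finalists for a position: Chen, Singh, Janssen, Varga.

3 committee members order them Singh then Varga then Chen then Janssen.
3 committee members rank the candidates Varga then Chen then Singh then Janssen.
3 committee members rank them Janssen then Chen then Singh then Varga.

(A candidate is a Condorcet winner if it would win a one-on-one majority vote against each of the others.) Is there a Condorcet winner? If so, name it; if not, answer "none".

none

Check each pair by majority over 9 ballots:
Chen vs Singh: 6 to 3, Chen.
Chen vs Janssen: 3+3 = 6 for Chen, 3 for Janssen — Chen by 6–3.
Chen–Varga: Varga 6–3.
Singh vs Janssen: Singh wins 6–3.
Singh vs Varga: Singh wins 6–3.
Janssen vs Varga: Varga, 6–3.
Each candidate drops at least one matchup (Chen loses to Varga; Singh loses to Chen; Janssen loses to Chen; Varga loses to Singh); the cycle Chen > Singh > Varga > Chen rules out a Condorcet winner.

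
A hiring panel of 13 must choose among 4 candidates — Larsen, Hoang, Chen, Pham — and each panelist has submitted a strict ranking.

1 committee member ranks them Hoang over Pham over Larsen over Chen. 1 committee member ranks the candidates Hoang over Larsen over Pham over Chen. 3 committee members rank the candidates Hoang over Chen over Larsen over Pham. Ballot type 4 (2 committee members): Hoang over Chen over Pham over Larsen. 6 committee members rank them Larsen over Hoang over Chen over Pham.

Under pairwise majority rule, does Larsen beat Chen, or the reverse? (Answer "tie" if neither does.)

Ballots ranking Larsen above Chen: 1 + 1 + 6 = 8.
Ballots ranking Chen above Larsen: 13 − 8 = 5.
Larsen wins the head-to-head 8–5.

Larsen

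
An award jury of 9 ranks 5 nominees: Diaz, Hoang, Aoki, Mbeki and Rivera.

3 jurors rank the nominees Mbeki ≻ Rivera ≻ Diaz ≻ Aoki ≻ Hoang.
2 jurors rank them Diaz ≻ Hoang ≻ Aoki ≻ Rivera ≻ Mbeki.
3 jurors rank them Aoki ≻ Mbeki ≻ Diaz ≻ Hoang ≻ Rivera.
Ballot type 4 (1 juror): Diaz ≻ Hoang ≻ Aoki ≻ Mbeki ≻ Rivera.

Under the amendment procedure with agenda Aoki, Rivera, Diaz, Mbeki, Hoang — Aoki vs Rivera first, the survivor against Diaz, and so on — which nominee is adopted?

Round 1: Aoki vs Rivera — 6–3, Aoki advances.
Round 2: Aoki vs Diaz — 3–6, Diaz advances.
Round 3: Diaz vs Mbeki — 3–6, Mbeki advances.
Round 4: Mbeki vs Hoang — 6–3, Mbeki advances.
The agenda winner is Mbeki.

Mbeki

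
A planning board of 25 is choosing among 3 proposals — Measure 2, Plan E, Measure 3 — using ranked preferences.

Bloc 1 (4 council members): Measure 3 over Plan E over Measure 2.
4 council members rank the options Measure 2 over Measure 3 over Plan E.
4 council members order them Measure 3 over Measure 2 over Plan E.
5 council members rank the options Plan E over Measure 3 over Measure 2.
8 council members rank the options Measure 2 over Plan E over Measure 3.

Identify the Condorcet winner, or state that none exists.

none

Head-to-head results (25 council members):
Measure 2 vs Plan E: 4+4+8 = 16 for Measure 2, 9 for Plan E — Measure 2 by 16–9.
Measure 2 vs Measure 3: Measure 2 is ranked higher on 4+8 = 12 ballots, Measure 3 on 13. Measure 3 wins 13–12.
Plan E vs Measure 3: 5+8 = 13 for Plan E, 12 for Measure 3 — Plan E by 13–12.
Each option drops at least one matchup (Measure 2 loses to Measure 3; Plan E loses to Measure 2; Measure 3 loses to Plan E); the cycle Measure 2 beats Plan E beats Measure 3 beats Measure 2 rules out a Condorcet winner.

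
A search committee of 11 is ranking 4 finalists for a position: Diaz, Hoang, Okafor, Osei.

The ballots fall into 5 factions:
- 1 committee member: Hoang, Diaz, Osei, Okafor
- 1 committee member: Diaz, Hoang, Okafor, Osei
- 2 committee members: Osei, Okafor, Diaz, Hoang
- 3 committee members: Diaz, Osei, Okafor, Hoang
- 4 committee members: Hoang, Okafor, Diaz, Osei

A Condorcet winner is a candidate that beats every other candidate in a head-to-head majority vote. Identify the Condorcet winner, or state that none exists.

none

Head-to-head results (11 committee members):
Diaz vs Hoang: 1+2+3 = 6 for Diaz, 5 for Hoang — Diaz by 6–5.
Diaz vs Okafor: 5 to 6, Okafor.
Diaz vs Osei: 1+1+3+4 = 9 for Diaz, 2 for Osei — Diaz by 9–2.
Hoang vs Okafor: Hoang wins 6–5.
Hoang vs Osei: 1+1+4 = 6 for Hoang, 5 for Osei — Hoang by 6–5.
Okafor vs Osei: Osei, 6–5.
Each candidate drops at least one matchup (Diaz loses to Okafor; Hoang loses to Diaz; Okafor loses to Hoang; Osei loses to Diaz); the cycle Diaz > Hoang > Okafor > Diaz rules out a Condorcet winner.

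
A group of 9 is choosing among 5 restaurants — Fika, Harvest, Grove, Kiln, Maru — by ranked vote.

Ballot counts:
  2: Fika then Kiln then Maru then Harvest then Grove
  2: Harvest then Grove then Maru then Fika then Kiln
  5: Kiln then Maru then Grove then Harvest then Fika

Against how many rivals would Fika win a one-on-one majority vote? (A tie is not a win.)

0

Fika against each rival (9 friends):
Fika vs Harvest: 2 to 7, Harvest.
Fika–Grove: Grove 7–2.
Fika vs Kiln: Fika is ranked higher on 2+2 = 4 ballots, Kiln on 5. Kiln wins 5–4.
Fika vs Maru: Maru, 7–2.
Fika beats no one; loses to Harvest, Grove, Kiln, Maru — 0 pairwise wins.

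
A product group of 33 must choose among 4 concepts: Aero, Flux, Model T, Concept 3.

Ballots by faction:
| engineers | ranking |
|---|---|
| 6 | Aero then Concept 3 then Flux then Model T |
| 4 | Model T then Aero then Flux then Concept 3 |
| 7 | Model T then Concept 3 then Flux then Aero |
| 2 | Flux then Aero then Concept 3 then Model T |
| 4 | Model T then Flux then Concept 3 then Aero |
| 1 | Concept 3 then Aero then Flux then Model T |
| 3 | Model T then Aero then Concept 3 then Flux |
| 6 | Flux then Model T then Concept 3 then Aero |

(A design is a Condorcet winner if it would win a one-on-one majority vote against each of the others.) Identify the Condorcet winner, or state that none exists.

Head-to-head results (33 engineers):
Aero vs Flux: Flux wins 19–14.
Aero–Model T: Model T 24–9.
Aero vs Concept 3: Concept 3 wins 18–15.
Flux vs Model T: Model T, 18–15.
Flux vs Concept 3: Concept 3 wins 17–16.
Model T vs Concept 3: Model T wins 24–9.
Model T defeats every rival head-to-head and is the Condorcet winner.

Model T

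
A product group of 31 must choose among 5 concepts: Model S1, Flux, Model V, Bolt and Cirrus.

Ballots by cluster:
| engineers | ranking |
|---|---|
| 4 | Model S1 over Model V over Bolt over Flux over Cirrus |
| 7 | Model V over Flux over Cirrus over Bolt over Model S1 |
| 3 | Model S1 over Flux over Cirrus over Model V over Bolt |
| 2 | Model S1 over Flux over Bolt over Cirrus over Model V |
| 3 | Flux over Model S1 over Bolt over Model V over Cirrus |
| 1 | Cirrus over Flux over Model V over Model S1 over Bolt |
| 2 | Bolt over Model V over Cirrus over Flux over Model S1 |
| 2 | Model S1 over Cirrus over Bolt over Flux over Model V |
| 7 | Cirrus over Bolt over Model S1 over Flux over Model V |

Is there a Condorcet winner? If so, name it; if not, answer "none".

Head-to-head results (31 engineers):
Model S1 vs Flux: Model S1 wins 18–13.
Model S1 vs Model V: 4+3+2+3+2+7 = 21 for Model S1, 10 for Model V — Model S1 by 21–10.
Model S1 vs Bolt: Bolt, 16–15.
Model S1 vs Cirrus: 4+3+2+3+2 = 14 for Model S1, 17 for Cirrus — Cirrus by 17–14.
Flux vs Model V: Flux wins 18–13.
Flux vs Bolt: 7+3+2+3+1 = 16 for Flux, 15 for Bolt — Flux by 16–15.
Flux vs Cirrus: Flux preferred on 4+7+3+2+3 = 19 ballots; Flux wins 19–12.
Model V vs Bolt: 4+7+3+1 = 15 for Model V, 16 for Bolt — Bolt by 16–15.
Model V vs Cirrus: Model V, 16–15.
Bolt vs Cirrus: Bolt is ranked higher on 4+2+3+2 = 11 ballots, Cirrus on 20. Cirrus wins 20–11.
Every design loses at least once (Model S1 loses to Bolt; Flux loses to Model S1; Model V loses to Model S1; Bolt loses to Flux; Cirrus loses to Flux). The majority relation contains the cycle Model S1 → Flux → Bolt → Model S1, so there is no Condorcet winner.

none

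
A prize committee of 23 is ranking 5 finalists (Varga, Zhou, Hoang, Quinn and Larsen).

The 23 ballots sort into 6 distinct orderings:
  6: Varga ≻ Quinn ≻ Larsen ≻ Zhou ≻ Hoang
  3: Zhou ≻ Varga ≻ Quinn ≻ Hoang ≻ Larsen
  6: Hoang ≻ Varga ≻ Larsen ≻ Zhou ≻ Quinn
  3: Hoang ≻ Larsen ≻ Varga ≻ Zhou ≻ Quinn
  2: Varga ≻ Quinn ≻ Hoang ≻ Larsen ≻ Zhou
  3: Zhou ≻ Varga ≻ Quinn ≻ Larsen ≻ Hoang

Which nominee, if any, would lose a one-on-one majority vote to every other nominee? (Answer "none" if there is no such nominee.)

none

Head-to-head results (23 jurors):
Varga–Zhou: Varga 17–6.
Varga–Hoang: Varga 14–9.
Varga vs Quinn: Varga wins 23–0.
Varga vs Larsen: Varga, 20–3.
Zhou vs Hoang: Zhou, 12–11.
Zhou–Quinn: Zhou 15–8.
Zhou vs Larsen: Zhou is ranked higher on 3+3 = 6 ballots, Larsen on 17. Larsen wins 17–6.
Hoang vs Quinn: Quinn, 14–9.
Hoang vs Larsen: Hoang wins 14–9.
Quinn vs Larsen: Quinn wins 14–9.
Every nominee wins at least one matchup (Varga beats Zhou; Zhou beats Hoang; Hoang beats Larsen; Quinn beats Hoang; Larsen beats Zhou), so there is no Condorcet loser.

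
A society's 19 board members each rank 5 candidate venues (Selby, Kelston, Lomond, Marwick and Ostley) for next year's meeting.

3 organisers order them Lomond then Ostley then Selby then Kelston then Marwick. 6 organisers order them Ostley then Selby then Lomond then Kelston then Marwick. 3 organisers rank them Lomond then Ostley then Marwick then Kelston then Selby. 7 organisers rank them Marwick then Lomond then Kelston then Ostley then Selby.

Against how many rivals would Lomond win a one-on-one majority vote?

4

Lomond against each rival (19 organisers):
Lomond–Selby: Lomond 13–6.
Lomond vs Kelston: Lomond wins 19–0.
Lomond–Marwick: Lomond 12–7.
Lomond vs Ostley: Lomond wins 13–6.
Lomond beats Selby, Kelston, Marwick, Ostley — 4 pairwise wins.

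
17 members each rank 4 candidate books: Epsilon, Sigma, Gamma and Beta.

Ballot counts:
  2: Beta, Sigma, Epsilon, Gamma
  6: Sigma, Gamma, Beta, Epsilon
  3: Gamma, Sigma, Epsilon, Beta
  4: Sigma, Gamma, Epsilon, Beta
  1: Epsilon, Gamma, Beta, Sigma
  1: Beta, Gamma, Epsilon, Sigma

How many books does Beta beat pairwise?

1

Beta against each rival (17 members):
Beta vs Epsilon: Beta preferred on 2+6+1 = 9 ballots; Beta wins 9–8.
Beta vs Sigma: 2+1+1 = 4 for Beta, 13 for Sigma — Sigma by 13–4.
Beta vs Gamma: Beta preferred on 2+1 = 3 ballots; Gamma wins 14–3.
Beta beats Epsilon; loses to Sigma, Gamma — 1 pairwise win.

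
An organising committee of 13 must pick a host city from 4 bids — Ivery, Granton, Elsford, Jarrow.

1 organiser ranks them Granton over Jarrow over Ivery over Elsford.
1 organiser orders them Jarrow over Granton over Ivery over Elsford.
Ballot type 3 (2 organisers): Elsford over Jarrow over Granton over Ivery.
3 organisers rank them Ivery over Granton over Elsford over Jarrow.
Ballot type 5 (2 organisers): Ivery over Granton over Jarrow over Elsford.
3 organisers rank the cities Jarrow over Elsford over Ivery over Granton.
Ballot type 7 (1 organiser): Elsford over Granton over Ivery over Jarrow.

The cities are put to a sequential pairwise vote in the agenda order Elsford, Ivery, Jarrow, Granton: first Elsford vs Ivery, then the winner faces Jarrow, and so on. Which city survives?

Granton

Round 1: Elsford vs Ivery — 6–7, Ivery advances.
Round 2: Ivery vs Jarrow — 6–7, Jarrow advances.
Round 3: Jarrow vs Granton — 6–7, Granton advances.
The agenda winner is Granton.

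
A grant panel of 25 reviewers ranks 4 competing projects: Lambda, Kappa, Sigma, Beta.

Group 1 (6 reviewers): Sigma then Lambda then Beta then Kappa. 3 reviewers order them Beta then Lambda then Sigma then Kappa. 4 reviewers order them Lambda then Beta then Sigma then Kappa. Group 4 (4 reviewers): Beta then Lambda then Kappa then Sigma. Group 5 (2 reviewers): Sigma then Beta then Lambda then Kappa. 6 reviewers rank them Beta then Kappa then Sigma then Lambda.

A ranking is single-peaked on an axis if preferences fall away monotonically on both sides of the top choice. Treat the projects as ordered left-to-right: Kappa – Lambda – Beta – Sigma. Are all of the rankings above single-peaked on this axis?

Axis positions: Kappa=1, Lambda=2, Beta=3, Sigma=4.
Group 1: ranking walks positions 4-2-3-1; Lambda is ranked above Beta even though Beta lies between Lambda and the peak Sigma on the axis — preferences dip and rise again. Not single-peaked.
Group 2 (peak Beta at position 3): ranking walks positions 3-2-4-1, expanding outward from the peak — single-peaked.
Group 3 (peak Lambda at position 2): ranking walks positions 2-3-4-1, expanding outward from the peak — single-peaked.
Group 4 (peak Beta at position 3): ranking walks positions 3-2-1-4, expanding outward from the peak — single-peaked.
Group 5 (peak Sigma at position 4): ranking walks positions 4-3-2-1, expanding outward from the peak — single-peaked.
Group 6: ranking walks positions 3-1-4-2; Kappa is ranked above Lambda even though Lambda lies between Kappa and the peak Beta on the axis — preferences dip and rise again. Not single-peaked.
Group 1 violates single-peakedness, so the profile is not single-peaked on this axis.

no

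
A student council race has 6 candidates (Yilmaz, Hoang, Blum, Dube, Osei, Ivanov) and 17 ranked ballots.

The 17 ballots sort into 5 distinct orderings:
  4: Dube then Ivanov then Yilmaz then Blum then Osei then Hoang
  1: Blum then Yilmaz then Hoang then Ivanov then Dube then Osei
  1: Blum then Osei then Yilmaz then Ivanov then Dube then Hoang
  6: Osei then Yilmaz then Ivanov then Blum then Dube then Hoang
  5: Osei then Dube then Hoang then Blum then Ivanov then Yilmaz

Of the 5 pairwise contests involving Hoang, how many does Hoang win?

0

Hoang against each rival (17 voters):
Hoang vs Yilmaz: 5 for Hoang, 12 for Yilmaz — Yilmaz by 12–5.
Hoang vs Blum: Blum, 12–5.
Hoang–Dube: Dube 16–1.
Hoang vs Osei: Hoang is ranked higher on 1 ballot, Osei on 16. Osei wins 16–1.
Hoang vs Ivanov: Ivanov, 11–6.
Hoang beats no one; loses to Yilmaz, Blum, Dube, Osei, Ivanov — 0 pairwise wins.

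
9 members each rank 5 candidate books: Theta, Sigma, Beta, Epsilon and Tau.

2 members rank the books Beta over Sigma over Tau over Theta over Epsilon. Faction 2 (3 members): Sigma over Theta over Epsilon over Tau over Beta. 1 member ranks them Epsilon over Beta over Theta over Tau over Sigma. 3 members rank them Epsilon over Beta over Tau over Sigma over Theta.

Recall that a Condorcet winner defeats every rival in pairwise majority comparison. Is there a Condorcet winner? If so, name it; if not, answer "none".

Head-to-head results (9 members):
Theta vs Sigma: Theta preferred on 1 ballot; Sigma wins 8–1.
Theta vs Beta: Theta preferred on 3 ballots; Beta wins 6–3.
Theta vs Epsilon: 5 to 4, Theta.
Theta vs Tau: 3+1 = 4 for Theta, 5 for Tau — Tau by 5–4.
Sigma vs Beta: 3 for Sigma, 6 for Beta — Beta by 6–3.
Sigma vs Epsilon: Sigma is ranked higher on 2+3 = 5 ballots, Epsilon on 4. Sigma wins 5–4.
Sigma vs Tau: 2+3 = 5 for Sigma, 4 for Tau — Sigma by 5–4.
Beta vs Epsilon: Beta preferred on 2 ballots; Epsilon wins 7–2.
Beta vs Tau: Beta is ranked higher on 2+1+3 = 6 ballots, Tau on 3. Beta wins 6–3.
Epsilon vs Tau: 7 to 2, Epsilon.
Every book loses at least once (Theta loses to Sigma; Sigma loses to Beta; Beta loses to Epsilon; Epsilon loses to Theta; Tau loses to Sigma). The majority relation contains the cycle Theta beats Epsilon beats Beta beats Theta, so there is no Condorcet winner.

none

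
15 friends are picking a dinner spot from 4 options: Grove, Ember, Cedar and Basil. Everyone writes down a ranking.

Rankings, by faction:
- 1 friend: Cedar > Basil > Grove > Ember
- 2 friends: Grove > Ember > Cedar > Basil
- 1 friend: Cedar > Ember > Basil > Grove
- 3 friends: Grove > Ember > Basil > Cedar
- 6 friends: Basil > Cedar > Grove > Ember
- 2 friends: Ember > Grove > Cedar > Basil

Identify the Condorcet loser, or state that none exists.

Pairwise majorities:
Grove vs Ember: 12 to 3, Grove.
Grove vs Cedar: Cedar, 8–7.
Grove vs Basil: Basil, 8–7.
Ember vs Cedar: Ember is ranked higher on 2+3+2 = 7 ballots, Cedar on 8. Cedar wins 8–7.
Ember vs Basil: Ember wins 8–7.
Cedar–Basil: Basil 9–6.
Each restaurant has at least one pairwise win (Grove beats Ember; Ember beats Basil; Cedar beats Grove; Basil beats Grove) — no Condorcet loser.

none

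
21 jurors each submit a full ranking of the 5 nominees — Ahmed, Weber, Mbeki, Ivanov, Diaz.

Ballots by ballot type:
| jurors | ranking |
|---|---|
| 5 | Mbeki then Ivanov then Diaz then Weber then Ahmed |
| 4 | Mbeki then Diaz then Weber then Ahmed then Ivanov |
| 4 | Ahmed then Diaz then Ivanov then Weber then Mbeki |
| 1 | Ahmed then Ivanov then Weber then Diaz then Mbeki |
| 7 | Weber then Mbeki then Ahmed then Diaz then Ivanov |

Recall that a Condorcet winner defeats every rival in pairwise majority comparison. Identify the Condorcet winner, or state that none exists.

Pairwise majorities:
Ahmed vs Weber: Ahmed preferred on 4+1 = 5 ballots; Weber wins 16–5.
Ahmed vs Mbeki: Ahmed is ranked higher on 4+1 = 5 ballots, Mbeki on 16. Mbeki wins 16–5.
Ahmed vs Ivanov: 16 to 5, Ahmed.
Ahmed vs Diaz: Ahmed preferred on 4+1+7 = 12 ballots; Ahmed wins 12–9.
Weber vs Mbeki: 4+1+7 = 12 for Weber, 9 for Mbeki — Weber by 12–9.
Weber vs Ivanov: Weber preferred on 4+7 = 11 ballots; Weber wins 11–10.
Weber vs Diaz: Weber preferred on 1+7 = 8 ballots; Diaz wins 13–8.
Mbeki vs Ivanov: Mbeki preferred on 5+4+7 = 16 ballots; Mbeki wins 16–5.
Mbeki vs Diaz: Mbeki is ranked higher on 5+4+7 = 16 ballots, Diaz on 5. Mbeki wins 16–5.
Ivanov vs Diaz: 5+1 = 6 for Ivanov, 15 for Diaz — Diaz by 15–6.
No nominee is unbeaten: Ahmed loses to Weber; Weber loses to Diaz; Mbeki loses to Weber; Ivanov loses to Ahmed; Diaz loses to Ahmed. In particular Ahmed > Diaz > Weber > Ahmed is a majority cycle — no Condorcet winner exists.

none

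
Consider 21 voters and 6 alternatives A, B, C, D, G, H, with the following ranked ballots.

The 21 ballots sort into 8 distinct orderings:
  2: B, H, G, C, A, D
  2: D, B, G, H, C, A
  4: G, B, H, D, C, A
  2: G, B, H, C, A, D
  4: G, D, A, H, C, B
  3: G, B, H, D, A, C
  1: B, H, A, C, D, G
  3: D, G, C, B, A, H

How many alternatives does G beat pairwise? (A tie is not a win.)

5

G against each rival (21 voters):
G vs A: 20 to 1, G.
G–B: G 16–5.
G vs C: 20 for G, 1 for C — G by 20–1.
G–D: G 15–6.
G vs H: G, 18–3.
G beats A, B, C, D, H — 5 pairwise wins.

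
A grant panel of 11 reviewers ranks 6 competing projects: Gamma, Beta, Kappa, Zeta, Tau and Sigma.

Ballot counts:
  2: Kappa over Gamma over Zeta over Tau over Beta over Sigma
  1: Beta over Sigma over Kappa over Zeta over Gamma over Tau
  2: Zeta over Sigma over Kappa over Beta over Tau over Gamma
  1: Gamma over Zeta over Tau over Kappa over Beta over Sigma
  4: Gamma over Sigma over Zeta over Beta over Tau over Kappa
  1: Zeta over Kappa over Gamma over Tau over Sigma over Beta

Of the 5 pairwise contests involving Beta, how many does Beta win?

1

Beta against each rival (11 reviewers):
Beta vs Gamma: 1+2 = 3 for Beta, 8 for Gamma — Gamma by 8–3.
Beta vs Kappa: Kappa wins 6–5.
Beta vs Zeta: Beta is ranked higher on 1 ballot, Zeta on 10. Zeta wins 10–1.
Beta vs Tau: Beta wins 7–4.
Beta vs Sigma: Sigma wins 7–4.
Beta beats Tau; loses to Gamma, Kappa, Zeta, Sigma — 1 pairwise win.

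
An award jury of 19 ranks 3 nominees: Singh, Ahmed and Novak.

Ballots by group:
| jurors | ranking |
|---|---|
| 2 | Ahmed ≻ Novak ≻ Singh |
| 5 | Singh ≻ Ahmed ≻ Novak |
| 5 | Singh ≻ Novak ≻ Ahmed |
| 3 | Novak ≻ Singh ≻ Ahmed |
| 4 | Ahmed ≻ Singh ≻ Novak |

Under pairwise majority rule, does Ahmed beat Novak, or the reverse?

Ballots ranking Ahmed above Novak: 2 + 5 + 4 = 11.
Ballots ranking Novak above Ahmed: 19 − 11 = 8.
Ahmed wins the head-to-head 11–8.

Ahmed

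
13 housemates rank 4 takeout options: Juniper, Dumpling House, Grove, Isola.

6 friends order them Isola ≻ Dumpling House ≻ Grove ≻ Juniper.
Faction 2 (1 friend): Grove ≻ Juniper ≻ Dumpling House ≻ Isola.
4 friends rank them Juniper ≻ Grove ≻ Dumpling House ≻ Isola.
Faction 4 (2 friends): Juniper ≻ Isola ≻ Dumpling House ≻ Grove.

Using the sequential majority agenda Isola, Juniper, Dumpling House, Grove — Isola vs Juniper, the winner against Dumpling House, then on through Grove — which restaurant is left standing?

Grove

Round 1: Isola vs Juniper — 6–7, Juniper advances.
Round 2: Juniper vs Dumpling House — 7–6, Juniper advances.
Round 3: Juniper vs Grove — 6–7, Grove advances.
Grove survives the agenda.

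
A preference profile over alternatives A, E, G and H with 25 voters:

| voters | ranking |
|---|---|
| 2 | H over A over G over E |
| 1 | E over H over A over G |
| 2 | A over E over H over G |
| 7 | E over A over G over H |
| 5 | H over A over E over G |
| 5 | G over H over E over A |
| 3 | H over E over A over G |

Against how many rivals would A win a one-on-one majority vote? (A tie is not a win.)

A against each rival (25 voters):
A vs E: A preferred on 2+2+5 = 9 ballots; E wins 16–9.
A vs G: A preferred on 2+1+2+7+5+3 = 20 ballots; A wins 20–5.
A vs H: A preferred on 2+7 = 9 ballots; H wins 16–9.
A beats G; loses to E, H — 1 pairwise win.

1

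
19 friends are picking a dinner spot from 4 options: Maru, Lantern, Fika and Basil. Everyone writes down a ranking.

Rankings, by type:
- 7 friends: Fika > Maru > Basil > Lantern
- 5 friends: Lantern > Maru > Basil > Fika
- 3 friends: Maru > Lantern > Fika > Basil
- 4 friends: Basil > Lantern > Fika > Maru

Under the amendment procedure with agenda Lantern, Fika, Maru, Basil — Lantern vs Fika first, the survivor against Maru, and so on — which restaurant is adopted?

Round 1: Lantern vs Fika — 12–7, Lantern advances.
Round 2: Lantern vs Maru — 9–10, Maru advances.
Round 3: Maru vs Basil — 15–4, Maru advances.
The agenda winner is Maru.

Maru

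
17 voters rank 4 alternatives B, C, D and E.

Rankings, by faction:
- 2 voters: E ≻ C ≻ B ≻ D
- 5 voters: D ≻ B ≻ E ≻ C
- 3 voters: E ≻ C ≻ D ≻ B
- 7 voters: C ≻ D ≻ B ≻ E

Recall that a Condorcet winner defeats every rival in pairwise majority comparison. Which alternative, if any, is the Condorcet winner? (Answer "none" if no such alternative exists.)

Check each pair by majority over 17 ballots:
B–C: C 12–5.
B–D: D 15–2.
B–E: B 12–5.
C vs D: C, 12–5.
C vs E: E, 10–7.
D vs E: D wins 12–5.
Every alternative loses at least once (B loses to C; C loses to E; D loses to C; E loses to B). The majority relation contains the cycle B → E → C → B, so there is no Condorcet winner.

none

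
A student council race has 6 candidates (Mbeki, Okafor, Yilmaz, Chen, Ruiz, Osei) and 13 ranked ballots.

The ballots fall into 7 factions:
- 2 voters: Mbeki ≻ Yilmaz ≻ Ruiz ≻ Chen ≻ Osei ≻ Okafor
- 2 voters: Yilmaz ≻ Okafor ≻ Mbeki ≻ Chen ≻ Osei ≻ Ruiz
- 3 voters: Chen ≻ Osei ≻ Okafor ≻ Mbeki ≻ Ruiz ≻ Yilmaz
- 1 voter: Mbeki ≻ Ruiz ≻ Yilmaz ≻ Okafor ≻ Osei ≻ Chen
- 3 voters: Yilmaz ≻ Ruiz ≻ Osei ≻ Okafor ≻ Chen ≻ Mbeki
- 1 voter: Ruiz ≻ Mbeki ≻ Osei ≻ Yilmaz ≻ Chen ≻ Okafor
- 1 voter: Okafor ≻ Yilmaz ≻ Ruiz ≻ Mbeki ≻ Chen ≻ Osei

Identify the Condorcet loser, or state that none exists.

none

Pairwise majorities:
Mbeki vs Okafor: 4 to 9, Okafor.
Mbeki vs Yilmaz: Mbeki preferred on 2+3+1+1 = 7 ballots; Mbeki wins 7–6.
Mbeki vs Chen: Mbeki wins 7–6.
Mbeki vs Ruiz: 8 to 5, Mbeki.
Mbeki vs Osei: Mbeki preferred on 2+2+1+1+1 = 7 ballots; Mbeki wins 7–6.
Okafor vs Yilmaz: Okafor is ranked higher on 3+1 = 4 ballots, Yilmaz on 9. Yilmaz wins 9–4.
Okafor vs Chen: Okafor is ranked higher on 2+1+3+1 = 7 ballots, Chen on 6. Okafor wins 7–6.
Okafor vs Ruiz: 2+3+1 = 6 for Okafor, 7 for Ruiz — Ruiz by 7–6.
Okafor vs Osei: Okafor preferred on 2+1+1 = 4 ballots; Osei wins 9–4.
Yilmaz vs Chen: 2+2+1+3+1+1 = 10 for Yilmaz, 3 for Chen — Yilmaz by 10–3.
Yilmaz–Ruiz: Yilmaz 8–5.
Yilmaz vs Osei: Yilmaz, 9–4.
Chen vs Ruiz: 5 to 8, Ruiz.
Chen vs Osei: Chen wins 8–5.
Ruiz vs Osei: Ruiz is ranked higher on 2+1+3+1+1 = 8 ballots, Osei on 5. Ruiz wins 8–5.
Each candidate has at least one pairwise win (Mbeki beats Yilmaz; Okafor beats Mbeki; Yilmaz beats Okafor; Chen beats Osei; Ruiz beats Okafor; Osei beats Okafor) — no Condorcet loser.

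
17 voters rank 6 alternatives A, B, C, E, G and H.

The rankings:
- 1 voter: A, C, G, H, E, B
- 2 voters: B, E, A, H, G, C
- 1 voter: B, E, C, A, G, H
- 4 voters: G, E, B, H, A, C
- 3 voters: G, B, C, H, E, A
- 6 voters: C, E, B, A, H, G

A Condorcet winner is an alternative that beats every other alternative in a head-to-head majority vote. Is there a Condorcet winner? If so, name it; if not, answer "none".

Pairwise majorities:
A vs B: A is ranked higher on 1 ballot, B on 16. B wins 16–1.
A vs C: 7 to 10, C.
A vs E: 1 for A, 16 for E — E by 16–1.
A vs G: A preferred on 1+2+1+6 = 10 ballots; A wins 10–7.
A vs H: A preferred on 1+2+1+6 = 10 ballots; A wins 10–7.
B vs C: 10 to 7, B.
B vs E: B is ranked higher on 2+1+3 = 6 ballots, E on 11. E wins 11–6.
B vs G: 9 to 8, B.
B vs H: B preferred on 2+1+4+3+6 = 16 ballots; B wins 16–1.
C vs E: C preferred on 1+3+6 = 10 ballots; C wins 10–7.
C vs G: 1+1+6 = 8 for C, 9 for G — G by 9–8.
C vs H: 11 to 6, C.
E vs G: 9 to 8, E.
E vs H: E is ranked higher on 2+1+4+6 = 13 ballots, H on 4. E wins 13–4.
G vs H: G preferred on 1+1+4+3 = 9 ballots; G wins 9–8.
Every alternative loses at least once (A loses to B; B loses to E; C loses to B; E loses to C; G loses to A; H loses to A). The majority relation contains the cycle A > G > C > A, so there is no Condorcet winner.

none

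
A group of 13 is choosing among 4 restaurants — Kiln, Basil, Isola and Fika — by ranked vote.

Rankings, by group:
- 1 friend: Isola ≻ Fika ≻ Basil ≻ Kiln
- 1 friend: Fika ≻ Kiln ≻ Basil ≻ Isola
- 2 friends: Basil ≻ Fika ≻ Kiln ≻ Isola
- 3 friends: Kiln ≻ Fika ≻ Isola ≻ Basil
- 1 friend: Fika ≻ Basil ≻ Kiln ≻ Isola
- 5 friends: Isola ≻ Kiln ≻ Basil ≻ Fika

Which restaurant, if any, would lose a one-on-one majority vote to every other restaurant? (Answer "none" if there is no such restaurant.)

Head-to-head results (13 friends):
Kiln vs Basil: 9 to 4, Kiln.
Kiln vs Isola: Kiln is ranked higher on 1+2+3+1 = 7 ballots, Isola on 6. Kiln wins 7–6.
Kiln vs Fika: 3+5 = 8 for Kiln, 5 for Fika — Kiln by 8–5.
Basil vs Isola: Isola wins 9–4.
Basil vs Fika: Basil is ranked higher on 2+5 = 7 ballots, Fika on 6. Basil wins 7–6.
Isola vs Fika: Isola is ranked higher on 1+5 = 6 ballots, Fika on 7. Fika wins 7–6.
Each restaurant has at least one pairwise win (Kiln beats Basil; Basil beats Fika; Isola beats Basil; Fika beats Isola) — no Condorcet loser.

none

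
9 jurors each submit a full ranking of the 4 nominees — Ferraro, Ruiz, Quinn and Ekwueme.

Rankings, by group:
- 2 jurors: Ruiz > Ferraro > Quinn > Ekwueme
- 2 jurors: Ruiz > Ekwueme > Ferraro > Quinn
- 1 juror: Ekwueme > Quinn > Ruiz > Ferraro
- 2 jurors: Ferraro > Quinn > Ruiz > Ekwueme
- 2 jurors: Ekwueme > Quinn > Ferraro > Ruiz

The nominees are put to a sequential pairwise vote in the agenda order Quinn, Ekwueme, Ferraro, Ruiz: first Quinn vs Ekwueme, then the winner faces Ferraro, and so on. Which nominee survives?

Ruiz

Round 1: Quinn vs Ekwueme — 4–5, Ekwueme advances.
Round 2: Ekwueme vs Ferraro — 5–4, Ekwueme advances.
Round 3: Ekwueme vs Ruiz — 3–6, Ruiz advances.
The agenda winner is Ruiz.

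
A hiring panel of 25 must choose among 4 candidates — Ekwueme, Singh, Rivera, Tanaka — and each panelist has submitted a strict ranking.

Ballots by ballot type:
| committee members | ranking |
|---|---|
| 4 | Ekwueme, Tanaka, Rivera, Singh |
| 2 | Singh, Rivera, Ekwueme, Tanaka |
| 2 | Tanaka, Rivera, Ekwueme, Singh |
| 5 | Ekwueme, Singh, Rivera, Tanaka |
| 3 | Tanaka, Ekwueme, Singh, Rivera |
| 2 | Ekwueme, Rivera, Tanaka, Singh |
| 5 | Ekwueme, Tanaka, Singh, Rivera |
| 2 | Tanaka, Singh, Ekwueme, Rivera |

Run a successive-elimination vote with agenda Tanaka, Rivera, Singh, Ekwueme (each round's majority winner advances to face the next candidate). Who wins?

Ekwueme

Round 1: Tanaka vs Rivera — 16–9, Tanaka advances.
Round 2: Tanaka vs Singh — 18–7, Tanaka advances.
Round 3: Tanaka vs Ekwueme — 7–18, Ekwueme advances.
Ekwueme survives the agenda.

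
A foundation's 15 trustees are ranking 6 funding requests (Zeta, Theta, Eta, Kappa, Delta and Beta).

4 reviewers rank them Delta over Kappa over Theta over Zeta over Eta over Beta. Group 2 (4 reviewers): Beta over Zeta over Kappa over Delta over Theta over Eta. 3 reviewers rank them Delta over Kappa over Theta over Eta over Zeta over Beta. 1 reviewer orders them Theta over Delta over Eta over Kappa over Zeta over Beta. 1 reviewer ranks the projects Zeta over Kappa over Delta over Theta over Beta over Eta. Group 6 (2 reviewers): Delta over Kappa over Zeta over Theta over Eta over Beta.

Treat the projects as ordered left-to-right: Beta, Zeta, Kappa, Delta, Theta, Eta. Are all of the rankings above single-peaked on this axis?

Axis positions: Beta=1, Zeta=2, Kappa=3, Delta=4, Theta=5, Eta=6.
Group 1 (peak Delta at position 4): ranking walks positions 4-3-5-2-6-1, expanding outward from the peak — single-peaked.
Group 2 (peak Beta at position 1): ranking walks positions 1-2-3-4-5-6, expanding outward from the peak — single-peaked.
Group 3 (peak Delta at position 4): ranking walks positions 4-3-5-6-2-1, expanding outward from the peak — single-peaked.
Group 4 (peak Theta at position 5): ranking walks positions 5-4-6-3-2-1, expanding outward from the peak — single-peaked.
Group 5 (peak Zeta at position 2): ranking walks positions 2-3-4-5-1-6, expanding outward from the peak — single-peaked.
Group 6 (peak Delta at position 4): ranking walks positions 4-3-2-5-6-1, expanding outward from the peak — single-peaked.
Every ranking is single-peaked on this axis.

yes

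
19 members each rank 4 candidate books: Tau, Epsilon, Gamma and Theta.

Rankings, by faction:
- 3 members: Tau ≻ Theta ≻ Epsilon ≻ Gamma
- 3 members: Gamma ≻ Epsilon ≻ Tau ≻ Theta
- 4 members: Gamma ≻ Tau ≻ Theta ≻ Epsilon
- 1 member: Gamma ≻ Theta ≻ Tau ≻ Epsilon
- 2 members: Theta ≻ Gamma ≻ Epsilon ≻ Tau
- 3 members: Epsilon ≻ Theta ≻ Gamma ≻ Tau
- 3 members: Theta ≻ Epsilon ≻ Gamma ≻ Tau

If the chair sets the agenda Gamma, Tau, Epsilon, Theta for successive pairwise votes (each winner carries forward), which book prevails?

Theta

Round 1: Gamma vs Tau — 16–3, Gamma advances.
Round 2: Gamma vs Epsilon — 10–9, Gamma advances.
Round 3: Gamma vs Theta — 8–11, Theta advances.
The agenda winner is Theta.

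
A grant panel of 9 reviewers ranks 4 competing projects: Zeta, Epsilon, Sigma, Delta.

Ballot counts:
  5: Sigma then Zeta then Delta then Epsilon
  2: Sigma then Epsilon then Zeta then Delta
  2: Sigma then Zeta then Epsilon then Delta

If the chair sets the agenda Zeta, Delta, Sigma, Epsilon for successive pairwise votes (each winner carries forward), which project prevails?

Round 1: Zeta vs Delta — 9–0, Zeta advances.
Round 2: Zeta vs Sigma — 0–9, Sigma advances.
Round 3: Sigma vs Epsilon — 9–0, Sigma advances.
The agenda winner is Sigma.

Sigma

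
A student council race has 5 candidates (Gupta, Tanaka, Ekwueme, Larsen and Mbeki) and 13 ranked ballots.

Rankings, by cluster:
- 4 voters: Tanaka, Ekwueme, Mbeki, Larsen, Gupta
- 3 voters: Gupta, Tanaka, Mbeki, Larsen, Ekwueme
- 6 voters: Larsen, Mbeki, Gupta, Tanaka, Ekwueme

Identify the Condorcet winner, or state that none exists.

Check each pair by majority over 13 ballots:
Gupta vs Tanaka: Gupta, 9–4.
Gupta–Ekwueme: Gupta 9–4.
Gupta–Larsen: Larsen 10–3.
Gupta–Mbeki: Mbeki 10–3.
Tanaka vs Ekwueme: Tanaka, 13–0.
Tanaka vs Larsen: Tanaka wins 7–6.
Tanaka–Mbeki: Tanaka 7–6.
Ekwueme–Larsen: Larsen 9–4.
Ekwueme–Mbeki: Mbeki 9–4.
Larsen–Mbeki: Mbeki 7–6.
Every candidate loses at least once (Gupta loses to Larsen; Tanaka loses to Gupta; Ekwueme loses to Gupta; Larsen loses to Tanaka; Mbeki loses to Tanaka). The majority relation contains the cycle Gupta > Tanaka > Larsen > Gupta, so there is no Condorcet winner.

none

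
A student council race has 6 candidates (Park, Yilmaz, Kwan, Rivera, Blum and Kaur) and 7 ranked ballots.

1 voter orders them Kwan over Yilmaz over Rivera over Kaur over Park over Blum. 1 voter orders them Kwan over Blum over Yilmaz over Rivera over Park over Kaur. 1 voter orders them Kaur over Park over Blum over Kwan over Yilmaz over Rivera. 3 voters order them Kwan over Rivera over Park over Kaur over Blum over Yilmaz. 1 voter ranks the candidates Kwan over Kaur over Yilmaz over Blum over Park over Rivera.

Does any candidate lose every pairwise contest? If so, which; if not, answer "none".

none

Head-to-head results (7 voters):
Park vs Yilmaz: Park preferred on 1+3 = 4 ballots; Park wins 4–3.
Park–Kwan: Kwan 6–1.
Park vs Rivera: 2 to 5, Rivera.
Park–Blum: Park 5–2.
Park vs Kaur: Park is ranked higher on 1+3 = 4 ballots, Kaur on 3. Park wins 4–3.
Yilmaz vs Kwan: Kwan, 7–0.
Yilmaz vs Rivera: Yilmaz is ranked higher on 1+1+1+1 = 4 ballots, Rivera on 3. Yilmaz wins 4–3.
Yilmaz vs Blum: Yilmaz is ranked higher on 1+1 = 2 ballots, Blum on 5. Blum wins 5–2.
Yilmaz vs Kaur: Yilmaz is ranked higher on 1+1 = 2 ballots, Kaur on 5. Kaur wins 5–2.
Kwan vs Rivera: 1+1+1+3+1 = 7 for Kwan, 0 for Rivera — Kwan by 7–0.
Kwan vs Blum: 6 to 1, Kwan.
Kwan vs Kaur: Kwan preferred on 1+1+3+1 = 6 ballots; Kwan wins 6–1.
Rivera vs Blum: 4 to 3, Rivera.
Rivera–Kaur: Rivera 5–2.
Blum vs Kaur: Kaur wins 6–1.
Every candidate wins at least one matchup (Park beats Yilmaz; Yilmaz beats Rivera; Kwan beats Park; Rivera beats Park; Blum beats Yilmaz; Kaur beats Yilmaz), so there is no Condorcet loser.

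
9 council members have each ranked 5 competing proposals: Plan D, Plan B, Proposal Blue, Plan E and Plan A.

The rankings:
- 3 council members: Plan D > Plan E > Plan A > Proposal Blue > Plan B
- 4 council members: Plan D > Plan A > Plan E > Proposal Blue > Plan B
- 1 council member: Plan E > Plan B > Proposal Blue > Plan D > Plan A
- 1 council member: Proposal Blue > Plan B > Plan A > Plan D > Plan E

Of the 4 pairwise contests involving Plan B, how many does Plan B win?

Plan B against each rival (9 council members):
Plan B–Plan D: Plan D 7–2.
Plan B vs Proposal Blue: Plan B preferred on 1 ballot; Proposal Blue wins 8–1.
Plan B vs Plan E: Plan E, 8–1.
Plan B vs Plan A: Plan A, 7–2.
Plan B beats no one; loses to Plan D, Proposal Blue, Plan E, Plan A — 0 pairwise wins.

0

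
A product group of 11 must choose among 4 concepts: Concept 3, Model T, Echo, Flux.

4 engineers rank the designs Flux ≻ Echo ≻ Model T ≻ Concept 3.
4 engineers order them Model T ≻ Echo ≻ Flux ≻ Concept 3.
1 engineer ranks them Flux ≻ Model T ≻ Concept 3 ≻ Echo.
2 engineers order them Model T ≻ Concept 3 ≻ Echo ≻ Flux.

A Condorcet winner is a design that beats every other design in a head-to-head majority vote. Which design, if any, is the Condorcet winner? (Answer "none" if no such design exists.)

Model T

Pairwise majorities:
Concept 3 vs Model T: Concept 3 is ranked higher on 0 ballots, Model T on 11. Model T wins 11–0.
Concept 3 vs Echo: 3 to 8, Echo.
Concept 3 vs Flux: Concept 3 is ranked higher on 2 ballots, Flux on 9. Flux wins 9–2.
Model T vs Echo: Model T preferred on 4+1+2 = 7 ballots; Model T wins 7–4.
Model T vs Flux: Model T wins 6–5.
Echo vs Flux: Echo, 6–5.
Model T wins every pairwise contest, so Model T is the Condorcet winner.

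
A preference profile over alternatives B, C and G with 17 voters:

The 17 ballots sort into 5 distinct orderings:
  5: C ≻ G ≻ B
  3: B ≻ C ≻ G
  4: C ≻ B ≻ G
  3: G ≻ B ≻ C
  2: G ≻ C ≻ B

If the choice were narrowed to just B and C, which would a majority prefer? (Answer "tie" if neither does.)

Ballots ranking B above C: 3 + 3 = 6.
Ballots ranking C above B: 17 − 6 = 11.
C wins the head-to-head 11–6.

C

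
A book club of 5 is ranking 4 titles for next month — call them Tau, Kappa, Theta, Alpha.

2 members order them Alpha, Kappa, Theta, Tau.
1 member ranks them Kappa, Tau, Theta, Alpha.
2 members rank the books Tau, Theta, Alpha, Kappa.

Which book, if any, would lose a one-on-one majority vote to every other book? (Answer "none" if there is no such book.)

Head-to-head results (5 members):
Tau vs Kappa: Kappa, 3–2.
Tau vs Theta: Tau, 3–2.
Tau vs Alpha: 1+2 = 3 for Tau, 2 for Alpha — Tau by 3–2.
Kappa vs Theta: 2+1 = 3 for Kappa, 2 for Theta — Kappa by 3–2.
Kappa vs Alpha: Alpha, 4–1.
Theta vs Alpha: Theta wins 3–2.
Every book wins at least one matchup (Tau beats Theta; Kappa beats Tau; Theta beats Alpha; Alpha beats Kappa), so there is no Condorcet loser.

none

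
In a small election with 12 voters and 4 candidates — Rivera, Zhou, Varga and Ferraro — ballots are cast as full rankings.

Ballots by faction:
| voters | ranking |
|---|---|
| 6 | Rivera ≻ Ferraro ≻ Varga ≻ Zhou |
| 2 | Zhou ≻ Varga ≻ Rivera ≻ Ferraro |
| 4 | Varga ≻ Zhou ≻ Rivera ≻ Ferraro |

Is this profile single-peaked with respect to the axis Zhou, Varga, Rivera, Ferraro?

Axis positions: Zhou=1, Varga=2, Rivera=3, Ferraro=4.
Faction 1 (peak Rivera at position 3): ranking walks positions 3-4-2-1, expanding outward from the peak — single-peaked.
Faction 2 (peak Zhou at position 1): ranking walks positions 1-2-3-4, expanding outward from the peak — single-peaked.
Faction 3 (peak Varga at position 2): ranking walks positions 2-1-3-4, expanding outward from the peak — single-peaked.
Every ranking is single-peaked on this axis.

yes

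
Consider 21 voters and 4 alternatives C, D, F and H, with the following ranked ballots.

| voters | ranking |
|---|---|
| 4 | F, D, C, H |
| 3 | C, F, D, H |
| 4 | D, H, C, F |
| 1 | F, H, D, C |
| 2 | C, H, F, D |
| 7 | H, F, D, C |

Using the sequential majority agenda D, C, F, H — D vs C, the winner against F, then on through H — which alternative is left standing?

H

Round 1: D vs C — 16–5, D advances.
Round 2: D vs F — 4–17, F advances.
Round 3: F vs H — 8–13, H advances.
The agenda winner is H.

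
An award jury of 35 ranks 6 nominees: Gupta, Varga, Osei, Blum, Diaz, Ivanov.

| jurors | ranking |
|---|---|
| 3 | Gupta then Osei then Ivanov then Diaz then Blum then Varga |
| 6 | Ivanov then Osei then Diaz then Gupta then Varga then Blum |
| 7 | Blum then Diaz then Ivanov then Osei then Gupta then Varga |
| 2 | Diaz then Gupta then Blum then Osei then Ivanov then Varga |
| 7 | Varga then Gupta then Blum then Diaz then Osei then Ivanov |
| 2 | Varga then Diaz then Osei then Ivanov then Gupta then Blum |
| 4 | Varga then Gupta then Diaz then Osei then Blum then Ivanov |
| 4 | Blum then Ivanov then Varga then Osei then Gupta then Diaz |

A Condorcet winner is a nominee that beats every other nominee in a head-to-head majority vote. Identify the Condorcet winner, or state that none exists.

none

Check each pair by majority over 35 ballots:
Gupta vs Varga: Gupta wins 18–17.
Gupta–Osei: Osei 19–16.
Gupta vs Blum: Gupta wins 24–11.
Gupta vs Diaz: Gupta wins 18–17.
Gupta vs Ivanov: Ivanov wins 19–16.
Varga–Osei: Osei 18–17.
Varga vs Blum: Varga, 19–16.
Varga vs Diaz: Diaz wins 18–17.
Varga–Ivanov: Ivanov 22–13.
Osei vs Blum: Blum wins 20–15.
Osei–Diaz: Diaz 22–13.
Osei vs Ivanov: Osei, 18–17.
Blum vs Diaz: Blum, 18–17.
Blum vs Ivanov: Blum wins 24–11.
Diaz vs Ivanov: Diaz wins 22–13.
Each nominee drops at least one matchup (Gupta loses to Osei; Varga loses to Gupta; Osei loses to Blum; Blum loses to Gupta; Diaz loses to Gupta; Ivanov loses to Osei); the cycle Gupta beats Blum beats Osei beats Gupta rules out a Condorcet winner.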